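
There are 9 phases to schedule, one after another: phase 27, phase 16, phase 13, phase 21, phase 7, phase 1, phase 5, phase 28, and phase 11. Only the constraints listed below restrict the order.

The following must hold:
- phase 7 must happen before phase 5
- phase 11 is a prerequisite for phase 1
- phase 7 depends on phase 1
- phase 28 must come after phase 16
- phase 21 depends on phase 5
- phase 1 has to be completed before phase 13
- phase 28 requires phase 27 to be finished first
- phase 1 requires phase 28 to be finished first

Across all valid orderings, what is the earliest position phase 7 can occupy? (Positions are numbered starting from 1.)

The phases that are forced before phase 7, directly or transitively, are phase 27, phase 16, phase 1, phase 28, phase 11. That's 5 phases.
With 5 mandatory predecessors, the earliest phase 7 can sit is position 5+1 = 6, and placing just those 5 first achieves it.

6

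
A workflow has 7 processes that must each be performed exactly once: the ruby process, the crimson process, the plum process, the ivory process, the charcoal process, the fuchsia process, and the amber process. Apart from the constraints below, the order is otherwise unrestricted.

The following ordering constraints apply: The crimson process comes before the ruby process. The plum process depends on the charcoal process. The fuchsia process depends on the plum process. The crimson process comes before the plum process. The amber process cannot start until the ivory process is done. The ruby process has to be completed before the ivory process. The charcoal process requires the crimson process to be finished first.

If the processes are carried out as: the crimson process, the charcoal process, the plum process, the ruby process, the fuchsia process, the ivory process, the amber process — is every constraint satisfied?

Going through the constraints one by one, each required predecessor appears earlier in the sequence than its dependent — e.g. the crimson process (position 1) is before the ruby process (position 4), as required.

Yes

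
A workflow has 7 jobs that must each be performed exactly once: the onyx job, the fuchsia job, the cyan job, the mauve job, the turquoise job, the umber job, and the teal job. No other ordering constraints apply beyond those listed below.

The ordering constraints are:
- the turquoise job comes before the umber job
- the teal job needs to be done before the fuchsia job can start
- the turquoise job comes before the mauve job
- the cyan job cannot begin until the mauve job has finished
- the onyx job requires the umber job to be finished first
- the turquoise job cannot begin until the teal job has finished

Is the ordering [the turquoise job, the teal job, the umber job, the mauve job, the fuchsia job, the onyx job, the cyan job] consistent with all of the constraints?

No

Here the teal job comes after the turquoise job.
But one of the constraints requires the teal job before the turquoise job, so this ordering violates it.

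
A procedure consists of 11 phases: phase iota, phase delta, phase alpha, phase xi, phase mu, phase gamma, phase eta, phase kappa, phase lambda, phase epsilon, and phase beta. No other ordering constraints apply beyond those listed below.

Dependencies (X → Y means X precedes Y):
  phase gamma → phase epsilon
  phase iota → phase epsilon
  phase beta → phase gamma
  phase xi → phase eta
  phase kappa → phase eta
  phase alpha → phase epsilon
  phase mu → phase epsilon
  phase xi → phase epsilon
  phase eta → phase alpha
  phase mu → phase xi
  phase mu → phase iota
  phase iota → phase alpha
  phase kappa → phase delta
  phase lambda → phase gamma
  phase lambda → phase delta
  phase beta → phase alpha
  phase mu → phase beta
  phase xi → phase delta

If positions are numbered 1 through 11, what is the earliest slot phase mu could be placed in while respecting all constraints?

1

No constraint forces any other phase before phase mu, so it can be placed first.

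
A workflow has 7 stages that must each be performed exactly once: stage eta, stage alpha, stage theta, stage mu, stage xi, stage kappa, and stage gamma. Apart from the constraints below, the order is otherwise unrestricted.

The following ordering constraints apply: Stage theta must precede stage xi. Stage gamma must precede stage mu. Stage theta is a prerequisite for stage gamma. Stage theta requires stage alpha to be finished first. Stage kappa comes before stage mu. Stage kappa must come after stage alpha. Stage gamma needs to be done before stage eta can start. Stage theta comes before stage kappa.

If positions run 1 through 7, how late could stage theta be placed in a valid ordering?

Following every chain forward from stage theta, the stages that must come later are stage eta, stage mu, stage xi, stage kappa, stage gamma — 5 of them.
With 5 mandatory successors out of 7 stages total, the latest slot for stage theta is 7−5 = 2, and it's reachable by doing all non-successors before stage theta.

2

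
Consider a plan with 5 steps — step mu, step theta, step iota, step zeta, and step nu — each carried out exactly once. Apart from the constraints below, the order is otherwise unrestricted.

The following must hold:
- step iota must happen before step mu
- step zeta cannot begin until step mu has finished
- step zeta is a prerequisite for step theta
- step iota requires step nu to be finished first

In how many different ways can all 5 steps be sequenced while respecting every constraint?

1

Only step nu has no prerequisites, so it must go first.
Continuing from there, at each step only one step has all its prerequisites placed, so the ordering is fully determined — there is exactly 1.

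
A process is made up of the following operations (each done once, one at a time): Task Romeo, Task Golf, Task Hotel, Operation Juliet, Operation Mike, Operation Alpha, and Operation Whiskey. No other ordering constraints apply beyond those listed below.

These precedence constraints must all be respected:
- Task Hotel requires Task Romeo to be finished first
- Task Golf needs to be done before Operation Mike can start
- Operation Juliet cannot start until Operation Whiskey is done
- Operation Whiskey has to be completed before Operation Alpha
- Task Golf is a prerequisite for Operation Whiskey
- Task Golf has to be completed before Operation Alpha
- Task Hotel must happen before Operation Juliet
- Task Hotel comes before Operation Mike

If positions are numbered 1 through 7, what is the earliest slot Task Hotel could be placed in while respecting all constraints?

2

Working backwards through the constraints from Task Hotel, its only required predecessor is Task Romeo.
So at minimum 1 operation comes before Task Hotel, putting Task Hotel no earlier than position 2. That position is achievable by scheduling exactly that predecessor first.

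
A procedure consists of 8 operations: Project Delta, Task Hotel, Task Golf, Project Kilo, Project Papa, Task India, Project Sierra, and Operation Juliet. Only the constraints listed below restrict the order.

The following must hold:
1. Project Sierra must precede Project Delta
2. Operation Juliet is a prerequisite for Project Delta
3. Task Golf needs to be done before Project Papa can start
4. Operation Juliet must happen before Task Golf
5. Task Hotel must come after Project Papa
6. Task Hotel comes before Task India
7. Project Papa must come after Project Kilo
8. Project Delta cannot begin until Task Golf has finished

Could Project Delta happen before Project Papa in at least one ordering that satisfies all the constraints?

The constraints leave Project Delta and Project Papa unordered relative to each other; nothing requires Project Papa earlier.
That means at least one valid schedule has Project Delta before Project Papa.

Yes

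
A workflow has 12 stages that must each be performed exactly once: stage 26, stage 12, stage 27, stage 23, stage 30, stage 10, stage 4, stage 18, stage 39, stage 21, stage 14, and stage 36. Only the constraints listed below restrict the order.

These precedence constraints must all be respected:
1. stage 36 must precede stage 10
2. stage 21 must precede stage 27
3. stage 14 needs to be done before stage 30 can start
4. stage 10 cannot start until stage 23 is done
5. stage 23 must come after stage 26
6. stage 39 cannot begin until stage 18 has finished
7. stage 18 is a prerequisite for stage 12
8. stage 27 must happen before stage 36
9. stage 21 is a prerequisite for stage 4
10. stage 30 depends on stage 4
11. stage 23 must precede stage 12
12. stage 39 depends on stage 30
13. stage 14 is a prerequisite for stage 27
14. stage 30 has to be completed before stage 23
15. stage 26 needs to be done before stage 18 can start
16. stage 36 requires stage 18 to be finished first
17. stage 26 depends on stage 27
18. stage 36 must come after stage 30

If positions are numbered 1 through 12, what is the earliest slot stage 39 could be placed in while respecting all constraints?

The stages that are forced before stage 39, directly or transitively, are stage 26, stage 27, stage 30, stage 4, stage 18, stage 21, stage 14. That's 7 stages.
With 7 mandatory predecessors, the earliest stage 39 can sit is position 7+1 = 8, and placing just those 7 first achieves it.

8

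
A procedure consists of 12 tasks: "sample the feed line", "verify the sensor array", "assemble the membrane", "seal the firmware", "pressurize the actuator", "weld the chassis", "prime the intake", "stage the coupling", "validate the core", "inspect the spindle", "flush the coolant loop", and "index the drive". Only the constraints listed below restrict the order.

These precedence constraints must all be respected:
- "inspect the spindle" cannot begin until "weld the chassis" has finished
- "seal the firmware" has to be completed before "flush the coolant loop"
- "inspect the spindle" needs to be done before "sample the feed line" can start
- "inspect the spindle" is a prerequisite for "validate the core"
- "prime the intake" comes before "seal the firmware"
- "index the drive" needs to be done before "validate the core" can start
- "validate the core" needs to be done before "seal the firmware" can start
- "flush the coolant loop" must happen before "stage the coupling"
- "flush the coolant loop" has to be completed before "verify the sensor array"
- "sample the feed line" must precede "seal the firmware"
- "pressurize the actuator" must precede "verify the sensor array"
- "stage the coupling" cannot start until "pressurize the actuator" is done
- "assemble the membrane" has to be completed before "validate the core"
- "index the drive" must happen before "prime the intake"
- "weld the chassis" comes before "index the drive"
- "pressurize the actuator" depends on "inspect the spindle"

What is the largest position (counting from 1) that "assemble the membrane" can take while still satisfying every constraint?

7

Following every chain forward from "assemble the membrane", the tasks that must come later are "verify the sensor array", "seal the firmware", "stage the coupling", "validate the core", "flush the coolant loop" — 5 of them.
So at least 5 tasks follow "assemble the membrane", putting "assemble the membrane" no later than position 7. That position is achievable by scheduling everything else first.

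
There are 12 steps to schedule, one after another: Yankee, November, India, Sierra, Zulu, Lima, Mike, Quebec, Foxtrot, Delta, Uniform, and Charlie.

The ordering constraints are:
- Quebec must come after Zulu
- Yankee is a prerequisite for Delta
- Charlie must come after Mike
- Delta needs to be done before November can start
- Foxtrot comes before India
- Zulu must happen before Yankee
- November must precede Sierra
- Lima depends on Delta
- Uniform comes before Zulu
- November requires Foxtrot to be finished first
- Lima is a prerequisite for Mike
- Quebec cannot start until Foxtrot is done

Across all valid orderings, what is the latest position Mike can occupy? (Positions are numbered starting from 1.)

11

Following the constraints forward from Mike, its only required successor is Charlie.
With 1 mandatory successor out of 12 steps total, the latest slot for Mike is 12−1 = 11, and it's reachable by doing all non-successors before Mike.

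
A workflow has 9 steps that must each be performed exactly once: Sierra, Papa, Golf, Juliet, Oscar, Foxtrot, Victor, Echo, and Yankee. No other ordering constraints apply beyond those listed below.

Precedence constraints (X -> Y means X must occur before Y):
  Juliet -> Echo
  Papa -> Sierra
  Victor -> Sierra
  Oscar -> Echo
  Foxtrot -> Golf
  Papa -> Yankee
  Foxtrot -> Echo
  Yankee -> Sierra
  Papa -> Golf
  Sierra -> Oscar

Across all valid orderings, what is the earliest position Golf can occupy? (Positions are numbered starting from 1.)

3

Working backwards through the constraints from Golf, its full set of required predecessors is Papa, Foxtrot — 2 of them.
So at minimum 2 steps come before Golf, putting Golf no earlier than position 3. That position is achievable by scheduling exactly those predecessors first.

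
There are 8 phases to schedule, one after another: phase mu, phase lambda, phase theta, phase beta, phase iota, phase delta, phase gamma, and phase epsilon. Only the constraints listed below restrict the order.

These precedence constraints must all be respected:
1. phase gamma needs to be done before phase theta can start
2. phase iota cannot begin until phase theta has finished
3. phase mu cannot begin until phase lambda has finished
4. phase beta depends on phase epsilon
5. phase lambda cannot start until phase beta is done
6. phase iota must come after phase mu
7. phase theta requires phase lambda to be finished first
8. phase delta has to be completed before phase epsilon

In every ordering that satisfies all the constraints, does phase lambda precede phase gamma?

No chain of constraints connects phase lambda to phase gamma in either direction.
So phase lambda can come before phase gamma or after — it is not forced.

No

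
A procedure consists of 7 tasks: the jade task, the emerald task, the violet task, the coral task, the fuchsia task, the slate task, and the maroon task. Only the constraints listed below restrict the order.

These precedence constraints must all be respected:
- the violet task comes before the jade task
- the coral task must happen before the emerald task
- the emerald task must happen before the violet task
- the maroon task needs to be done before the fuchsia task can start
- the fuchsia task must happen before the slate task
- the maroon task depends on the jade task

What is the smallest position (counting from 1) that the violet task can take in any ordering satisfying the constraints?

Every task that must precede the violet task has to come before it. Tracing all chains that end at the violet task, those tasks are: the emerald task, the coral task — 2 in total.
With 2 mandatory predecessors, the earliest the violet task can sit is position 2+1 = 3, and placing just those 2 first achieves it.

3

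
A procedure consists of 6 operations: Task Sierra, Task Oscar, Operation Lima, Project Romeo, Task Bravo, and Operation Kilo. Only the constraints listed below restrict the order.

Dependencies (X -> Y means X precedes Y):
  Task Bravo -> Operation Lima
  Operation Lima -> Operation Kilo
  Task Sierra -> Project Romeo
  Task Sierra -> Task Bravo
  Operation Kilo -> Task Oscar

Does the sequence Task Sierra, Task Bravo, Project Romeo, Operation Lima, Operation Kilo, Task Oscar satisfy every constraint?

Every stated constraint is respected: Task Sierra sits at position 1, ahead of Project Romeo at position 3, and each of the other listed pairs likewise has the predecessor earlier in the sequence.

Yes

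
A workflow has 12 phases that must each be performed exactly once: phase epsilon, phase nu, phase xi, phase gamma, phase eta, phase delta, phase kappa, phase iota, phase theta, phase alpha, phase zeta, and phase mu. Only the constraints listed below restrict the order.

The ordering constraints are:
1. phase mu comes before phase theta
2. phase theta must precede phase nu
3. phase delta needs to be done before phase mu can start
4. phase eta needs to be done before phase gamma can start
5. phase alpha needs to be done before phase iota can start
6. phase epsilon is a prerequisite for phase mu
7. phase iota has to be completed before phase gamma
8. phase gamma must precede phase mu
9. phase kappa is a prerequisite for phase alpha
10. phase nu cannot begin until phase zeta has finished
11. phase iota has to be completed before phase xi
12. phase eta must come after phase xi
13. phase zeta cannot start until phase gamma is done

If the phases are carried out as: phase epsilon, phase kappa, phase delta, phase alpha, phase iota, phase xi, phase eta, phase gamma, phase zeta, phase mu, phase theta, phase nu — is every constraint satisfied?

Going through the constraints one by one, each required predecessor appears earlier in the sequence than its dependent — e.g. phase epsilon (position 1) is before phase mu (position 10), as required.

Yes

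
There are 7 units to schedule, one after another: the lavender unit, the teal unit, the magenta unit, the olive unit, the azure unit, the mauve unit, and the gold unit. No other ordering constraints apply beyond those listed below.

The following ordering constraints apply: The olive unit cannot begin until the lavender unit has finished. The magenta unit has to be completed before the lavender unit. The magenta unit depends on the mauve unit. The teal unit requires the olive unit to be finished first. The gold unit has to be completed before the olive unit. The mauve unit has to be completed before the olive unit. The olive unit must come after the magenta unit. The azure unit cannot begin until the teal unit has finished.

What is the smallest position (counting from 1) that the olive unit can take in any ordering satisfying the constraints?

The units that are forced before the olive unit, directly or transitively, are the lavender unit, the magenta unit, the mauve unit, the gold unit. That's 4 units.
So at minimum 4 units come before the olive unit, putting the olive unit no earlier than position 5. That position is achievable by scheduling exactly those predecessors first.

5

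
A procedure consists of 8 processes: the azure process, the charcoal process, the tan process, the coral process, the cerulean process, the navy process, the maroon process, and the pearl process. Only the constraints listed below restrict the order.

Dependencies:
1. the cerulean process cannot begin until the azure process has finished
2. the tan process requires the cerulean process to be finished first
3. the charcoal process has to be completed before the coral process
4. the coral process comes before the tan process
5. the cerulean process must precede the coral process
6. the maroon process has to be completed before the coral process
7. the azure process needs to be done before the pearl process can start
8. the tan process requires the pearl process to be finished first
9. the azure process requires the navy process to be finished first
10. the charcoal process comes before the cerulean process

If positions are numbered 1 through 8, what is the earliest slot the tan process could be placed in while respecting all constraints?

8

Every process that must precede the tan process has to come before it. Tracing all chains that end at the tan process, those processes are: the azure process, the charcoal process, the coral process, the cerulean process, the navy process, the maroon process, the pearl process — 7 in total.
With 7 mandatory predecessors, the earliest the tan process can sit is position 7+1 = 8, and placing just those 7 first achieves it.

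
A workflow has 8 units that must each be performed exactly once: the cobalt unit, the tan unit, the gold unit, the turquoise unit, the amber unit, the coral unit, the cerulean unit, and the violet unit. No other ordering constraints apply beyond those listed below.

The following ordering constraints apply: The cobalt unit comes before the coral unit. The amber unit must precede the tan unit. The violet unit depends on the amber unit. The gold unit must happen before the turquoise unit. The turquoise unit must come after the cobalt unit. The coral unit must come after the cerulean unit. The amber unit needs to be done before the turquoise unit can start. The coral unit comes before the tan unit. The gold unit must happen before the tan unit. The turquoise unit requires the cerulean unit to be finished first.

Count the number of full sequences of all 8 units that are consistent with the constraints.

The units with no prerequisites are the cobalt unit, the gold unit, the amber unit, the cerulean unit; any of them can be placed first.
Counting all ways to extend the partial order to a total order gives 532.

532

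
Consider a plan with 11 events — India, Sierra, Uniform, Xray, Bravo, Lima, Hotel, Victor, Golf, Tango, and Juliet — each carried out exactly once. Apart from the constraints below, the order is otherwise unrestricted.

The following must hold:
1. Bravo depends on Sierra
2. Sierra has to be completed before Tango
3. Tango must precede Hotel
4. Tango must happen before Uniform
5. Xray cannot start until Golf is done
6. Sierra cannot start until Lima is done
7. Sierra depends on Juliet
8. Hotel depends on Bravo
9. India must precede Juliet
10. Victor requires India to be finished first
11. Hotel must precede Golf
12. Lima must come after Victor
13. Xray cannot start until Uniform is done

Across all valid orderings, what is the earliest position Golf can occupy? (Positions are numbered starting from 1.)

9

Every event that must precede Golf has to come before it. Tracing all chains that end at Golf, those events are: India, Sierra, Bravo, Lima, Hotel, Victor, Tango, Juliet — 8 in total.
So at minimum 8 events come before Golf, putting Golf no earlier than position 9. That position is achievable by scheduling exactly those predecessors first.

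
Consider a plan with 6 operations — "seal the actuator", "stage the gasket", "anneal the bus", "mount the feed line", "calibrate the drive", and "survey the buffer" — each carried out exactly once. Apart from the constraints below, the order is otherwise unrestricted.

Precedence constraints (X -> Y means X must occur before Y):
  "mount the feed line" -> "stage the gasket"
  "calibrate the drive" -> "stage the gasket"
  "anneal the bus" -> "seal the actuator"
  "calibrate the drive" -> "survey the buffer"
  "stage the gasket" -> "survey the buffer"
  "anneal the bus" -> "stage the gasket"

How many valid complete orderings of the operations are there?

24

The operations with no prerequisites are "anneal the bus", "mount the feed line", "calibrate the drive"; any of them can be placed first.
Enumerating by repeatedly choosing an available operation (one whose prerequisites are all placed) gives 24 distinct complete orderings.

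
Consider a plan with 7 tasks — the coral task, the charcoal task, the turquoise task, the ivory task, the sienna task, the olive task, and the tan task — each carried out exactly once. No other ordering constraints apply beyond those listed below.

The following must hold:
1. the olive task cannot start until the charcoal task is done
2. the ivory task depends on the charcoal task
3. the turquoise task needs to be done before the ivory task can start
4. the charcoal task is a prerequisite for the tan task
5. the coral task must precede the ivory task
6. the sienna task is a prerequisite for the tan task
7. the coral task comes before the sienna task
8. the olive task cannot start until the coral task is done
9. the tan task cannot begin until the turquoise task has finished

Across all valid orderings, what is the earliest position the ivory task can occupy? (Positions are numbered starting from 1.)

The tasks that are forced before the ivory task, directly or transitively, are the coral task, the charcoal task, the turquoise task. That's 3 tasks.
So at minimum 3 tasks come before the ivory task, putting the ivory task no earlier than position 4. That position is achievable by scheduling exactly those predecessors first.

4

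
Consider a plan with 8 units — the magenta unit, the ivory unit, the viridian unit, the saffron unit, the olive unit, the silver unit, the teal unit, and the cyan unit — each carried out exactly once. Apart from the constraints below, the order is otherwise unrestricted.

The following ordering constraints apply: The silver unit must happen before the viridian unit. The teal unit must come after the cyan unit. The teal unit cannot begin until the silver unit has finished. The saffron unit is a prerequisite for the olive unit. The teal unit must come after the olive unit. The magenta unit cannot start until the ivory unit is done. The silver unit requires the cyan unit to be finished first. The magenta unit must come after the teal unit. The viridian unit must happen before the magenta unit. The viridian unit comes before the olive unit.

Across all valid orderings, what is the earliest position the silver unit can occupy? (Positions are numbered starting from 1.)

Working backwards through the constraints from the silver unit, its only required predecessor is the cyan unit.
With 1 mandatory predecessor, the earliest the silver unit can sit is position 1+1 = 2, and placing just that one first achieves it.

2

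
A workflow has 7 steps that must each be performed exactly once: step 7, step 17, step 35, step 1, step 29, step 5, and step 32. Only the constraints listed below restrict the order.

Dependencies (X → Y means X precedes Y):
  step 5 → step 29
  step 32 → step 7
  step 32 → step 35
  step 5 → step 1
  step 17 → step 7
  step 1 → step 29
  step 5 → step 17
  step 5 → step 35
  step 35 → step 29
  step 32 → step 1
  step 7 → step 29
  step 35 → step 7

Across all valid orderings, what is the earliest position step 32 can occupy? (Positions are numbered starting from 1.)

Step 32 has no prerequisites at all, so it can go in position 1.

1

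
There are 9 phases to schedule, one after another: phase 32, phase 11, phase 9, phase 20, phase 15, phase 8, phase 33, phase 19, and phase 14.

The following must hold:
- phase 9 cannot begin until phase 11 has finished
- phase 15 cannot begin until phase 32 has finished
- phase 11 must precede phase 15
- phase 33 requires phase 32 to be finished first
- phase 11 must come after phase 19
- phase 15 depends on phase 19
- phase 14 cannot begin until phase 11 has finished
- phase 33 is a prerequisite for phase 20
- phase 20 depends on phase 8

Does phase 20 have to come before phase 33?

No

The constraints actually force phase 33 before phase 20 (via phase 33 → phase 20), not the other way around.
So phase 20 does not have to come before phase 33 — it cannot.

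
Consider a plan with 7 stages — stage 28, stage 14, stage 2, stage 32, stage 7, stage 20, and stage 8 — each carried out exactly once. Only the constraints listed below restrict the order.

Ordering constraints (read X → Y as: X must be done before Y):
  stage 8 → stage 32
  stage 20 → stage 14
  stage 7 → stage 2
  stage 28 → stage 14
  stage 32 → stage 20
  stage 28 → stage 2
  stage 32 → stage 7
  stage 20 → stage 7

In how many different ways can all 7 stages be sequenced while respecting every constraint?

14

The stages with no prerequisites are stage 28, stage 8; any of them can be placed first.
Counting all ways to extend the partial order to a total order gives 14.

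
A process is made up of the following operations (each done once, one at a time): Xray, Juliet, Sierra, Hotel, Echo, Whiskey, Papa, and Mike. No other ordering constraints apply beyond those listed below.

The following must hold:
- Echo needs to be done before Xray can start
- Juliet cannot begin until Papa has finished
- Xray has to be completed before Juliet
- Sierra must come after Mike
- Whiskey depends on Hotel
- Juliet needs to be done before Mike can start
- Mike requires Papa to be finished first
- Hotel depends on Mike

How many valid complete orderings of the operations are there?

9

The operations with no prerequisites are Echo, Papa; any of them can be placed first.
Systematically extending each partial ordering one operation at a time and counting, there are 9 complete orderings.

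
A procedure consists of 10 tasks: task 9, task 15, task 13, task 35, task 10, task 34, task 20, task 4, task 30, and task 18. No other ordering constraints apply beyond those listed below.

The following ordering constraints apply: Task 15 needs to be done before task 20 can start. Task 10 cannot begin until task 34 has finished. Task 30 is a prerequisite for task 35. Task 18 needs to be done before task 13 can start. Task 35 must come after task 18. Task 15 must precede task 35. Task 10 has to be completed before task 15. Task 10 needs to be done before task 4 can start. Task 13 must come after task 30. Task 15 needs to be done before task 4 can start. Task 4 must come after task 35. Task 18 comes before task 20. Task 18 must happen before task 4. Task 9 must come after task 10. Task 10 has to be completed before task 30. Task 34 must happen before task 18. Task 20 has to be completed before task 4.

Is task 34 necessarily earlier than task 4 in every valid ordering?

Yes

Tracing the constraints gives a chain: task 34 → task 18 → task 4.
So task 34 must precede task 4 in any valid ordering.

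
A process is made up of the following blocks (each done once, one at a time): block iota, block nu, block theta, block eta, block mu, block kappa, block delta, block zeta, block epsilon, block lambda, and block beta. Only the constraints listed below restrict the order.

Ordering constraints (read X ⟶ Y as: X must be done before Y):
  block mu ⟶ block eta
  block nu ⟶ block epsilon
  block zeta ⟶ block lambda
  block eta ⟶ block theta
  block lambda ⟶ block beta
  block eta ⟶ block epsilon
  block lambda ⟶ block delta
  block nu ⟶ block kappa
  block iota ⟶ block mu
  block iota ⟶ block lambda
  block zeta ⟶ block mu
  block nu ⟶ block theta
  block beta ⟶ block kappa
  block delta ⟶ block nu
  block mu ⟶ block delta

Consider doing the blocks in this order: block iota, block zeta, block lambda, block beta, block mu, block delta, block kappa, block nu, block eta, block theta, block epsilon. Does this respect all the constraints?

No

Here block nu comes after block kappa.
Since block nu is required before block kappa, the ordering is invalid.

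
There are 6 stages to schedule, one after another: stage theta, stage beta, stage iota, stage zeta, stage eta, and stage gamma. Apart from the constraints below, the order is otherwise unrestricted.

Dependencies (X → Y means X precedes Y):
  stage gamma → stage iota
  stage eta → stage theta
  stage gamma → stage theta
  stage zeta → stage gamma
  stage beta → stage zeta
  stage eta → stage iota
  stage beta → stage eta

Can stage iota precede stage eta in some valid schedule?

Following stage eta → stage iota, stage eta must precede stage iota in every valid ordering.
So no valid ordering can have stage iota before stage eta.

No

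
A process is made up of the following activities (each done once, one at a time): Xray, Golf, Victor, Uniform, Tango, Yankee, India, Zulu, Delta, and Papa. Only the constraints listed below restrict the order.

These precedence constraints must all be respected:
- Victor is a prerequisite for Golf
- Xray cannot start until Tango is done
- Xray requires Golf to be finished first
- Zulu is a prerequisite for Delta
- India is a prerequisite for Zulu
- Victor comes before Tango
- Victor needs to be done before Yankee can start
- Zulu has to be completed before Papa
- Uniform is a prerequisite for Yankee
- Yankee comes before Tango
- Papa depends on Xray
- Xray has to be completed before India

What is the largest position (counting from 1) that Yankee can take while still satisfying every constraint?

4

Every activity that must follow Yankee has to come after it. Tracing all chains starting from Yankee, those activities are: Xray, Tango, India, Zulu, Delta, Papa — 6 in total.
With 6 mandatory successors out of 10 activities total, the latest slot for Yankee is 10−6 = 4, and it's reachable by doing all non-successors before Yankee.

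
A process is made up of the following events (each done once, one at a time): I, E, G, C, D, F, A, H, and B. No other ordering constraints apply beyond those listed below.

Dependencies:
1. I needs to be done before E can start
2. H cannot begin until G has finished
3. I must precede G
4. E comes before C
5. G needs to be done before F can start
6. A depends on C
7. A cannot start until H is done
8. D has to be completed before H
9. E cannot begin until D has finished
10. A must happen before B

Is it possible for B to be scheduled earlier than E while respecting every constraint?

Following E → C → A → B, E must precede B in every valid ordering.
Hence B can never be scheduled before E.

No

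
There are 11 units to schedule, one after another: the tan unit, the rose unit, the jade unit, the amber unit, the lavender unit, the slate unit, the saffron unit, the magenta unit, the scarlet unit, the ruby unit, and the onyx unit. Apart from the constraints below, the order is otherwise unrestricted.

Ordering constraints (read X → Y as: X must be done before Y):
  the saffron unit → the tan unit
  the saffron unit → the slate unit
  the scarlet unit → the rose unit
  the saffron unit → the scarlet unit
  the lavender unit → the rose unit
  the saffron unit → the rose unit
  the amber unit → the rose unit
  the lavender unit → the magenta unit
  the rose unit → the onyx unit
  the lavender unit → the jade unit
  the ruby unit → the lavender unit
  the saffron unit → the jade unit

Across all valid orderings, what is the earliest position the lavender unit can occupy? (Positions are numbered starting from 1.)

2

The only unit forced before the lavender unit (directly or transitively) is the ruby unit.
With 1 mandatory predecessor, the earliest the lavender unit can sit is position 1+1 = 2, and placing just that one first achieves it.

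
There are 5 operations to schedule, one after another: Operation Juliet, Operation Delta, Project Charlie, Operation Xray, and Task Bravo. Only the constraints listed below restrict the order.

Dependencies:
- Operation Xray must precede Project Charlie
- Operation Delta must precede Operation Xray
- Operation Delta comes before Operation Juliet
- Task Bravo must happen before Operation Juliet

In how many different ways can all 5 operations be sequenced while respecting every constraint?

The operations with no prerequisites are Operation Delta, Task Bravo; any of them can be placed first.
Systematically extending each partial ordering one operation at a time and counting, there are 9 complete orderings.

9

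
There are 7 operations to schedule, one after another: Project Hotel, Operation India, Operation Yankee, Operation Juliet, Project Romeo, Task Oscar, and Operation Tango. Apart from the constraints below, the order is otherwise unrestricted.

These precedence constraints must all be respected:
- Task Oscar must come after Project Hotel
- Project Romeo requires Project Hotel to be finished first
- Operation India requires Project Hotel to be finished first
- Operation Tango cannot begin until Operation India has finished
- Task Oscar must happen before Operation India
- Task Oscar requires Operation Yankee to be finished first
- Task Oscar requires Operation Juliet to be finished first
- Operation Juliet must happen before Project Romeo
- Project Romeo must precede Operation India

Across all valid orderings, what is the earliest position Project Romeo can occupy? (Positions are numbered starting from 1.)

The operations that are forced before Project Romeo, directly or transitively, are Project Hotel, Operation Juliet. That's 2 operations.
So at minimum 2 operations come before Project Romeo, putting Project Romeo no earlier than position 3. That position is achievable by scheduling exactly those predecessors first.

3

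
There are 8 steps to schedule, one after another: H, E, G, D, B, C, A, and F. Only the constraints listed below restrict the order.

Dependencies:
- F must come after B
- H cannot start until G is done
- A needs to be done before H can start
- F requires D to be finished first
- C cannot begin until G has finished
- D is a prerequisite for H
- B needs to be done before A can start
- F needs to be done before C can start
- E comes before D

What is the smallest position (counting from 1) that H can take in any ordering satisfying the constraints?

Working backwards through the constraints from H, its full set of required predecessors is E, G, D, B, A — 5 of them.
With 5 mandatory predecessors, the earliest H can sit is position 5+1 = 6, and placing just those 5 first achieves it.

6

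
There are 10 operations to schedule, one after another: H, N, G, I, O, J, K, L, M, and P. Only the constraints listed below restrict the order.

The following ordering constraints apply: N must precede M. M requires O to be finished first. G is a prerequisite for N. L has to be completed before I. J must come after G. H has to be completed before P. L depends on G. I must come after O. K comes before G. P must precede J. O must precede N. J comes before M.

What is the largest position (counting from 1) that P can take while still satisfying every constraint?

The operations that are forced after P, directly or by a chain of constraints, are J, M. That's 2 operations.
So at least 2 operations follow P, putting P no later than position 8. That position is achievable by scheduling everything else first.

8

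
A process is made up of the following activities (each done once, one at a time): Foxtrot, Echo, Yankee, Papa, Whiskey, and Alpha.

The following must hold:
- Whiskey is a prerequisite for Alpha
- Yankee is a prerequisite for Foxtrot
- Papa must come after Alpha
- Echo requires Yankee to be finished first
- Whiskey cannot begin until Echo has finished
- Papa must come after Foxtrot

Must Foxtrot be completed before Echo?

No

Foxtrot and Echo are not related by any chain of constraints.
A valid ordering placing Echo before Foxtrot exists, so the answer is no.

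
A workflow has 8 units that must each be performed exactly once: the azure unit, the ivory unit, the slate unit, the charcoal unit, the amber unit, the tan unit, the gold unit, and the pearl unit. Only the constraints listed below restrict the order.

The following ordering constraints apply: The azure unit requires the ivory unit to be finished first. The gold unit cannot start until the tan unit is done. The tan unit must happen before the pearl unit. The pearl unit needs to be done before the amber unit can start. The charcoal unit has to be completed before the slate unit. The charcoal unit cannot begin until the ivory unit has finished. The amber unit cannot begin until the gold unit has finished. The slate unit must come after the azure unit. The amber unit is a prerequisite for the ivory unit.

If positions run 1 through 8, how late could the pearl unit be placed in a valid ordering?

3

Every unit that must follow the pearl unit has to come after it. Tracing all chains starting from the pearl unit, those units are: the azure unit, the ivory unit, the slate unit, the charcoal unit, the amber unit — 5 in total.
So at least 5 units follow the pearl unit, putting the pearl unit no later than position 3. That position is achievable by scheduling everything else first.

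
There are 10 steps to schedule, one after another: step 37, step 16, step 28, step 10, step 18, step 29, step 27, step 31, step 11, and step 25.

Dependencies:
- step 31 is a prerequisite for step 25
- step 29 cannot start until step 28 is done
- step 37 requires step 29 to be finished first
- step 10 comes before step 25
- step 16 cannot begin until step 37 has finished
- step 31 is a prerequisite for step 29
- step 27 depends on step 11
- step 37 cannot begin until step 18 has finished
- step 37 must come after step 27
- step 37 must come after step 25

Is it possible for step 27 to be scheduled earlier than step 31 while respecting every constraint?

The constraints leave step 27 and step 31 unordered relative to each other; nothing requires step 31 earlier.
So a valid ordering placing step 27 earlier than step 31 exists.

Yes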